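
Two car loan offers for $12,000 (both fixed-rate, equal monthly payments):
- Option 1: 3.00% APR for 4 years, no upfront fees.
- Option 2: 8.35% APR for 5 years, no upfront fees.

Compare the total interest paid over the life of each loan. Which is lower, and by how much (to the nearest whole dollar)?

Option 1: at 3.00% the monthly rate is 0.0025000, so the payment is 12,000 × 0.0025000 / (1 − 1.0025000^−48) = $265.61.
Total interest on Option 1 = 48 × $265.61 − $12,000 = $749.28.
Option 2: at 8.35% the monthly rate is 0.0069583, so the payment is 12,000 × 0.0069583 / (1 − 1.0069583^−60) = $245.33.
Total interest on Option 2 = 60 × $245.33 − $12,000 = $2,719.80.
Option 1 is lower by $1,970.52.

Option 1 by $1,971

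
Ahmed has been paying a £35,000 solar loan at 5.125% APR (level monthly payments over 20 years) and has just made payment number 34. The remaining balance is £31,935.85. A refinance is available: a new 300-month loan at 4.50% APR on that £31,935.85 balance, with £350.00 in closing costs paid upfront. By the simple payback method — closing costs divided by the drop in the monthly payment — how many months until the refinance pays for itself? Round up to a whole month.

Current payment = 35,000 × 5.125%/12 / (1 − (1+0.0042708)^−240) = £233.41.
Refinanced payment = 31,935.85 × 0.0037500 / (1 − (1+0.0037500)^−300) = £177.51.
Monthly savings = £233.41 − £177.51 = £55.90.
Break-even = £350.00 / £55.90 = 6.26 → 7 months.

7 months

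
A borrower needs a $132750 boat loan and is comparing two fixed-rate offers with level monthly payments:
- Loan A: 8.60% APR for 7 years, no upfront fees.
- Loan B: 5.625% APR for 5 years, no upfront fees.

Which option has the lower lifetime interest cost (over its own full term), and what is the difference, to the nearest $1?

Loan A: at 8.60% the monthly rate is 0.0071667, so the payment is 132,750 × 0.0071667 / (1 − 1.0071667^−84) = $2,108.98.
Total interest on Loan A = 84 × $2,108.98 − $132,750 = $44,404.32.
Loan B: at 5.625% the monthly rate is 0.0046875, so the payment is 132,750 × 0.0046875 / (1 − 1.0046875^−60) = $2,543.35.
Total interest on Loan B = 60 × $2,543.35 − $132,750 = $19,851.00.
Loan B is lower by $24,553.32.

Loan B by $24,553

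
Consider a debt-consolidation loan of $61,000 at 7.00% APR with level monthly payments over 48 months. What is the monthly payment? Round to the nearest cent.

At 7.00% the monthly rate is 0.0058333, so the payment is 61,000 × 0.0058333 / (1 − 1.0058333^−48) = $1,460.72.

$1,460.72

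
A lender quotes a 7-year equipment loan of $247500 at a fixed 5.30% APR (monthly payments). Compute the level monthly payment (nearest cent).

At 5.30% the monthly rate is 0.0044167, so the payment is 247,500 × 0.0044167 / (1 − 1.0044167^−84) = $3,533.14.

$3,533.14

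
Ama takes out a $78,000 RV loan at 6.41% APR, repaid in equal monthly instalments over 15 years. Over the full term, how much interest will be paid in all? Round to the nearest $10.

$43,610

At 6.41% the monthly rate is 0.0053417, so the payment is 78,000 × 0.0053417 / (1 − 1.0053417^−180) = $675.61.
Total paid = 180 × $675.61 = $121,609.80; interest = $121,609.80 − $78,000 = $43,609.80.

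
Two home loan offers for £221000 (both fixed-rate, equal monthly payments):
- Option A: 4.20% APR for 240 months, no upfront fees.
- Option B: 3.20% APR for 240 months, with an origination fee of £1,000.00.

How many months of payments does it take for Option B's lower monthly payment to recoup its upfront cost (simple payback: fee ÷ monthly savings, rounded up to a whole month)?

Option A: monthly rate = 4.2%/12 = 0.0035000; payment = 221,000 × 0.0035000 / (1 − (1+0.0035000)^−240) = £1,362.62.
Option B: monthly rate = 3.2%/12 = 0.0026667; payment = 221,000 × 0.0026667 / (1 − (1+0.0026667)^−240) = £1,247.90.
Monthly savings = £1,362.62 − £1,247.90 = £114.72.
Break-even = £1,000.00 / £114.72 = 8.72 → 9 months.

9 months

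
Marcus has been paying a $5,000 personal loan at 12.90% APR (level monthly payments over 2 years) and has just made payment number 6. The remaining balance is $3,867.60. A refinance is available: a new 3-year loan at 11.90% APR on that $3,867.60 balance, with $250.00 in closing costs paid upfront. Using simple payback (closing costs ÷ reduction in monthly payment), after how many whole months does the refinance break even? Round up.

3 months

Current payment = 5,000 × 12.9%/12 / (1 − (1+0.0107500)^−24) = $237.47.
Refinanced payment = 3,867.60 × 0.0099167 / (1 − (1+0.0099167)^−36) = $128.28.
Monthly savings = $237.47 − $128.28 = $109.19.
Break-even = $250.00 / $109.19 = 2.29 → 3 months.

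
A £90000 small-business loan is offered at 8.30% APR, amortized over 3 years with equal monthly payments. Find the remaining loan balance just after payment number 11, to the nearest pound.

With monthly rate i = 8.3%/12 = 0.0069167, the balance after k of n payments is P · [(1+i)^n − (1+i)^k] / [(1+i)^n − 1].
(1+0.0069167)^36 = 1.28164297 and (1+0.0069167)^11 = 1.07876991, so the balance is 90,000 × (1.28164297 − 1.07876991) / (1.28164297 − 1) = £64,828.80.

£64,829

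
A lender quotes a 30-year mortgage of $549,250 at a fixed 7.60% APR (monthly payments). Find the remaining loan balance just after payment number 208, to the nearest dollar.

With monthly rate i = 7.6%/12 = 0.0063333, the balance after k of n payments is P · [(1+i)^n − (1+i)^k] / [(1+i)^n − 1].
(1+0.0063333)^360 = 9.70664148 and (1+0.0063333)^208 = 3.71797553, so the balance is 549,250 × (9.70664148 − 3.71797553) / (9.70664148 − 1) = $377,789.16.

$377,789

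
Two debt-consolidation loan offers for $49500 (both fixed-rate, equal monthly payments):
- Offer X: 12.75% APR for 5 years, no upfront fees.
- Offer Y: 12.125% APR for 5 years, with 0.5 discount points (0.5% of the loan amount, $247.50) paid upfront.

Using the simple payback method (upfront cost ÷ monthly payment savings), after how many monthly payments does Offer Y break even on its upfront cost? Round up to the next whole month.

16 months

Offer X: at 12.75% the monthly rate is 0.0106250, so the payment is 49,500 × 0.0106250 / (1 − 1.0106250^−60) = $1,119.95.
Offer Y: monthly rate = 12.125%/12 = 0.0101042; payment = 49,500 × 0.0101042 / (1 − (1+0.0101042)^−60) = $1,104.23.
Monthly savings = $1,119.95 − $1,104.23 = $15.72.
Break-even = $247.50 / $15.72 = 15.74 → 16 months.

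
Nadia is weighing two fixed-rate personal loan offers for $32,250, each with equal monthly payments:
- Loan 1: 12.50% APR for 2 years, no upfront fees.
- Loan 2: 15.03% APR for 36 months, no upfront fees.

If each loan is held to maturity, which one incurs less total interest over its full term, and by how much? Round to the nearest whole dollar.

Loan 1: monthly rate = 12.5%/12 = 0.0104167; payment = 32,250 × 0.0104167 / (1 − (1+0.0104167)^−24) = $1,525.66.
Total interest on Loan 1 = 24 × $1,525.66 − $32,250 = $4,365.84.
Loan 2: at 15.03% the monthly rate is 0.0125250, so the payment is 32,250 × 0.0125250 / (1 − 1.0125250^−36) = $1,118.43.
Total interest on Loan 2 = 36 × $1,118.43 − $32,250 = $8,013.48.
Loan 1 is lower by $3,647.64.

Loan 1 by $3,648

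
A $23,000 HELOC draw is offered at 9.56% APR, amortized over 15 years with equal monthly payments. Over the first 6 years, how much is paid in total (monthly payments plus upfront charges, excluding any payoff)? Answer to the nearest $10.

At 9.56% the monthly rate is 0.0079667, so the payment is 23,000 × 0.0079667 / (1 − 1.0079667^−180) = $241.01.
Total outlay = 72 × $241.01 = $17,352.72.

$17,350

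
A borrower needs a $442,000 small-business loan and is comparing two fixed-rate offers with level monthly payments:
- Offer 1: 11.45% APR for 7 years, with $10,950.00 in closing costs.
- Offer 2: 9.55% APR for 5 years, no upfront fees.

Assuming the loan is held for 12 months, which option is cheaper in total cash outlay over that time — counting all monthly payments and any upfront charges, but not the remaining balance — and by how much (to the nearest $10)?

Offer 1: monthly rate = 11.45%/12 = 0.0095417; payment = 442,000 × 0.0095417 / (1 − (1+0.0095417)^−84) = $7,673.10.
Offer 2: monthly rate = 9.55%/12 = 0.0079583; payment = 442,000 × 0.0079583 / (1 − (1+0.0079583)^−60) = $9,293.63.
Over 12 months: Offer 1 costs 12 × $7,673.10 + $10,950.00 = $103,027.20; Offer 2 costs 12 × $9,293.63 = $111,523.56.
Offer 1 is cheaper by $111,523.56 − $103,027.20 = $8,496.36.

Offer 1 by $8,500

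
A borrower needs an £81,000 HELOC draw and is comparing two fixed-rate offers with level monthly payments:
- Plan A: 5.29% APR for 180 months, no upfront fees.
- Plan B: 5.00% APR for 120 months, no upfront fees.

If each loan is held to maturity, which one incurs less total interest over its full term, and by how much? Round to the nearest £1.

Plan A: monthly rate = 5.29%/12 = 0.0044083; payment = 81,000 × 0.0044083 / (1 − (1+0.0044083)^−180) = £652.85.
Total interest on Plan A = 180 × £652.85 − £81,000 = £36,513.00.
Plan B: monthly rate = 5%/12 = 0.0041667; payment = 81,000 × 0.0041667 / (1 − (1+0.0041667)^−120) = £859.13.
Total interest on Plan B = 120 × £859.13 − £81,000 = £22,095.60.
Plan B is lower by £14,417.40.

Plan B by £14,417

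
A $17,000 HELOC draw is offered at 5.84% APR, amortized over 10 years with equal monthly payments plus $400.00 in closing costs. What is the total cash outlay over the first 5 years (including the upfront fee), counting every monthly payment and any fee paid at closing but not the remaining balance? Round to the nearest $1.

Monthly rate = 5.84%/12 = 0.0048667; payment = 17,000 × 0.0048667 / (1 − (1+0.0048667)^−120) = $187.37.
Total outlay = 60 × $187.37 + $400.00 = $11,642.20.

$11,642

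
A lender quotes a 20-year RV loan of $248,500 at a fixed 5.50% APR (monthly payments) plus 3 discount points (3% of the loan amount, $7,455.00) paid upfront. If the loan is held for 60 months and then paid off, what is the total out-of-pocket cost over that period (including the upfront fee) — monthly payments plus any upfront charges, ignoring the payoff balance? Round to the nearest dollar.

Monthly rate = 5.5%/12 = 0.0045833; payment = 248,500 × 0.0045833 / (1 − (1+0.0045833)^−240) = $1,709.40.
Total outlay = 60 × $1,709.40 + $7,455.00 = $110,019.00.

$110,019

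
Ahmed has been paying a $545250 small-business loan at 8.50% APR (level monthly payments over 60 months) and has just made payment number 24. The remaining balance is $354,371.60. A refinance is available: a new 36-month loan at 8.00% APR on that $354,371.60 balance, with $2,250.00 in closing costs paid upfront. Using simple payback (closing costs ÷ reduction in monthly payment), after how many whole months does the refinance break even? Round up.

Current payment = 545,250 × 8.5%/12 / (1 − (1+0.0070833)^−60) = $11,186.64.
Refinanced payment = 354,371.60 × 0.0066667 / (1 − (1+0.0066667)^−36) = $11,104.72.
Monthly savings = $11,186.64 − $11,104.72 = $81.92.
Break-even = $2,250.00 / $81.92 = 27.47 → 28 months.

28 months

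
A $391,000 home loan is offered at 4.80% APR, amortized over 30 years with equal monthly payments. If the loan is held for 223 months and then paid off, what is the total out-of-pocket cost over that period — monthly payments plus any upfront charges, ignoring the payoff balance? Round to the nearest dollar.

At 4.80% the monthly rate is 0.0040000, so the payment is 391,000 × 0.0040000 / (1 − 1.0040000^−360) = $2,051.44.
Total outlay = 223 × $2,051.44 = $457,471.12.

$457,471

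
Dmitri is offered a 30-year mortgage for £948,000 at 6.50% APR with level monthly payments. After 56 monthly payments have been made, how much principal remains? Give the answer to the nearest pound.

With monthly rate i = 6.5%/12 = 0.0054167, the balance after k of n payments is P · [(1+i)^n − (1+i)^k] / [(1+i)^n − 1].
(1+0.0054167)^360 = 6.99179797 and (1+0.0054167)^56 = 1.35325765, so the balance is 948,000 × (6.99179797 − 1.35325765) / (6.99179797 − 1) = £892,108.89.

£892,109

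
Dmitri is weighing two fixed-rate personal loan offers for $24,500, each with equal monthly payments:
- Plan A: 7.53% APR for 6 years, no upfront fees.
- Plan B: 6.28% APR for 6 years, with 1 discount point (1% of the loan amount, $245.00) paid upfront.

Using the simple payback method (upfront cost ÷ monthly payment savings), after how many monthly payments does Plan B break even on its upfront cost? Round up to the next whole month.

Plan A: at 7.53% the monthly rate is 0.0062750, so the payment is 24,500 × 0.0062750 / (1 − 1.0062750^−72) = $423.96.
Plan B: at 6.28% the monthly rate is 0.0052333, so the payment is 24,500 × 0.0052333 / (1 − 1.0052333^−72) = $409.28.
Monthly savings = $423.96 − $409.28 = $14.68.
Break-even = $245.00 / $14.68 = 16.69 → 17 months.

17 months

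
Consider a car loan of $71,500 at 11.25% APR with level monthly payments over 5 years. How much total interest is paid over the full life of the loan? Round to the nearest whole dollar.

$22,311

Monthly rate = 11.25%/12 = 0.0093750; payment = 71,500 × 0.0093750 / (1 − (1+0.0093750)^−60) = $1,563.51.
Total paid = 60 × $1,563.51 = $93,810.60; interest = $93,810.60 − $71,500 = $22,310.60.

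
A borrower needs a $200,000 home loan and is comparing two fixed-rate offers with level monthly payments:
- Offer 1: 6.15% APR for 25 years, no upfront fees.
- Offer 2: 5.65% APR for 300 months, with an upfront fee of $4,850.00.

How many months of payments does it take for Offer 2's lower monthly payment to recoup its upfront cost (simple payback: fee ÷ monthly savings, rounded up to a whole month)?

Offer 1: monthly rate = 6.15%/12 = 0.0051250; payment = 200,000 × 0.0051250 / (1 − (1+0.0051250)^−300) = $1,307.00.
Offer 2: at 5.65% the monthly rate is 0.0047083, so the payment is 200,000 × 0.0047083 / (1 − 1.0047083^−300) = $1,246.16.
Monthly savings = $1,307.00 − $1,246.16 = $60.84.
Break-even = $4,850.00 / $60.84 = 79.72 → 80 months.

80 months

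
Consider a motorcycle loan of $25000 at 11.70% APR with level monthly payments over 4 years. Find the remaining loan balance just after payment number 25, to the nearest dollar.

$13,430

With monthly rate i = 11.7%/12 = 0.0097500, the balance after k of n payments is P · [(1+i)^n − (1+i)^k] / [(1+i)^n − 1].
(1+0.0097500)^48 = 1.59318192 and (1+0.0097500)^25 = 1.27451968, so the balance is 25,000 × (1.59318192 − 1.27451968) / (1.59318192 − 1) = $13,430.21.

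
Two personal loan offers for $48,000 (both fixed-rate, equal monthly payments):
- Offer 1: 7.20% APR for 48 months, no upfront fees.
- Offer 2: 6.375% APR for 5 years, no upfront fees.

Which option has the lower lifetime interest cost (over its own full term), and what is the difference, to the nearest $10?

Offer 1: monthly rate = 7.2%/12 = 0.0060000; payment = 48,000 × 0.0060000 / (1 − (1+0.0060000)^−48) = $1,153.88.
Total interest on Offer 1 = 48 × $1,153.88 − $48,000 = $7,386.24.
Offer 2: at 6.375% the monthly rate is 0.0053125, so the payment is 48,000 × 0.0053125 / (1 − 1.0053125^−60) = $936.37.
Total interest on Offer 2 = 60 × $936.37 − $48,000 = $8,182.20.
Offer 1 is lower by $795.96.

Offer 1 by $800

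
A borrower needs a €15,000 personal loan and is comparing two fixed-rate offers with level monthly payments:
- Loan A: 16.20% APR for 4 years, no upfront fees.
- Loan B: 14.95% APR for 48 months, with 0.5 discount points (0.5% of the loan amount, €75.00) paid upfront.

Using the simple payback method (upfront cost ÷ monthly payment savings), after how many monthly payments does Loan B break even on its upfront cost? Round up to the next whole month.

Loan A: monthly rate = 16.2%/12 = 0.0135000; payment = 15,000 × 0.0135000 / (1 − (1+0.0135000)^−48) = €426.64.
Loan B: at 14.95% the monthly rate is 0.0124583, so the payment is 15,000 × 0.0124583 / (1 − 1.0124583^−48) = €417.08.
Monthly savings = €426.64 − €417.08 = €9.56.
Break-even = €75.00 / €9.56 = 7.85 → 8 months.

8 months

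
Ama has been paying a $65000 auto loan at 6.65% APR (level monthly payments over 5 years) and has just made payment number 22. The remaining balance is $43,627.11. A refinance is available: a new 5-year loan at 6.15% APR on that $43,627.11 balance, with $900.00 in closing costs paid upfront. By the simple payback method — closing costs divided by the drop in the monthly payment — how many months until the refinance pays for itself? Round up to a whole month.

Current payment = 65,000 × 6.65%/12 / (1 − (1+0.0055417)^−60) = $1,276.37.
Refinanced payment = 43,627.11 × 0.0051250 / (1 − (1+0.0051250)^−60) = $846.48.
Monthly savings = $1,276.37 − $846.48 = $429.89.
Break-even = $900.00 / $429.89 = 2.09 → 3 months.

3 months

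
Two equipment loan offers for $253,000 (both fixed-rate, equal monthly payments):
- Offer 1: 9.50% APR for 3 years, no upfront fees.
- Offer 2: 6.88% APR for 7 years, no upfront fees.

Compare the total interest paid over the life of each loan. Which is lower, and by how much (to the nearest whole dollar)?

Offer 1 by $27,748

Offer 1: monthly rate = 9.5%/12 = 0.0079167; payment = 253,000 × 0.0079167 / (1 − (1+0.0079167)^−36) = $8,104.34.
Total interest on Offer 1 = 36 × $8,104.34 − $253,000 = $38,756.24.
Offer 2: at 6.88% the monthly rate is 0.0057333, so the payment is 253,000 × 0.0057333 / (1 − 1.0057333^−84) = $3,803.62.
Total interest on Offer 2 = 84 × $3,803.62 − $253,000 = $66,504.08.
Offer 1 is lower by $27,747.84.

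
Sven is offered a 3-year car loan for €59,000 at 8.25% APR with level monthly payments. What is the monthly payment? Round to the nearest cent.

€1,855.66

At 8.25% the monthly rate is 0.0068750, so the payment is 59,000 × 0.0068750 / (1 − 1.0068750^−36) = €1,855.66.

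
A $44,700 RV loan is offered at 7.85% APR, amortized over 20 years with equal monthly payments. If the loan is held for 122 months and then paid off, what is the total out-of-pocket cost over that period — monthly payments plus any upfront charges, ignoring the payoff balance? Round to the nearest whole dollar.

Monthly rate = 7.85%/12 = 0.0065417; payment = 44,700 × 0.0065417 / (1 − (1+0.0065417)^−240) = $369.73.
Total outlay = 122 × $369.73 = $45,107.06.

$45,107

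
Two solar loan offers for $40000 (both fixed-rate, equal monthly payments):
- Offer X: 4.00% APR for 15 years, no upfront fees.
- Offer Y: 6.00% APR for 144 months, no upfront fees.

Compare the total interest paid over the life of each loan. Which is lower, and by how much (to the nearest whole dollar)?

Offer X: monthly rate = 4%/12 = 0.0033333; payment = 40,000 × 0.0033333 / (1 − (1+0.0033333)^−180) = $295.88.
Total interest on Offer X = 180 × $295.88 − $40,000 = $13,258.40.
Offer Y: monthly rate = 6%/12 = 0.0050000; payment = 40,000 × 0.0050000 / (1 − (1+0.0050000)^−144) = $390.34.
Total interest on Offer Y = 144 × $390.34 − $40,000 = $16,208.96.
Offer X is lower by $2,950.56.

Offer X by $2,951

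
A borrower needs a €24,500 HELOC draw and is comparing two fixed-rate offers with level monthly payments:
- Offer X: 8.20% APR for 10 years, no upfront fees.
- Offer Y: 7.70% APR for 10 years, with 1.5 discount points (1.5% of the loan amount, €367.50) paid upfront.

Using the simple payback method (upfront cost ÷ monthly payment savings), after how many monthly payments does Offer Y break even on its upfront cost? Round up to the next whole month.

57 months

Offer X: monthly rate = 8.2%/12 = 0.0068333; payment = 24,500 × 0.0068333 / (1 − (1+0.0068333)^−120) = €299.85.
Offer Y: at 7.70% the monthly rate is 0.0064167, so the payment is 24,500 × 0.0064167 / (1 − 1.0064167^−120) = €293.38.
Monthly savings = €299.85 − €293.38 = €6.47.
Break-even = €367.50 / €6.47 = 56.80 → 57 months.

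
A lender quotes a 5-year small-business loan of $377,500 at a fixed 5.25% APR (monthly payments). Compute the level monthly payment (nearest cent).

Monthly rate = 5.25%/12 = 0.0043750; payment = 377,500 × 0.0043750 / (1 − (1+0.0043750)^−60) = $7,167.21.

$7,167.21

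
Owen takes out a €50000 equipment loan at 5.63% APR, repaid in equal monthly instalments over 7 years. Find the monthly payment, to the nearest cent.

Monthly rate = 5.63%/12 = 0.0046917; payment = 50,000 × 0.0046917 / (1 − (1+0.0046917)^−84) = €721.59.

€721.59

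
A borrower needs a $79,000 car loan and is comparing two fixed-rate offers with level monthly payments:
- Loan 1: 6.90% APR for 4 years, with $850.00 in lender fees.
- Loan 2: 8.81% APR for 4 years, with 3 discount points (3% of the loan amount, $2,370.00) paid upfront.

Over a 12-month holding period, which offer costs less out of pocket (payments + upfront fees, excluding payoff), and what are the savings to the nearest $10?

Loan 1: monthly rate = 6.9%/12 = 0.0057500; payment = 79,000 × 0.0057500 / (1 − (1+0.0057500)^−48) = $1,888.09.
Loan 2: monthly rate = 8.81%/12 = 0.0073417; payment = 79,000 × 0.0073417 / (1 − (1+0.0073417)^−48) = $1,958.80.
Over 12 months: Loan 1 costs 12 × $1,888.09 + $850.00 = $23,507.08; Loan 2 costs 12 × $1,958.80 + $2,370.00 = $25,875.60.
Loan 1 is cheaper by $25,875.60 − $23,507.08 = $2,368.52.

Loan 1 by $2,370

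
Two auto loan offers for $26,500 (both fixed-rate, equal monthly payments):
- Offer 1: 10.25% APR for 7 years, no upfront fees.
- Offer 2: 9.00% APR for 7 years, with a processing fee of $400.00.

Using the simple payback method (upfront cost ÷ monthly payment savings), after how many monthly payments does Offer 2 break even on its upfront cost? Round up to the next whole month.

Offer 1: at 10.25% the monthly rate is 0.0085417, so the payment is 26,500 × 0.0085417 / (1 − 1.0085417^−84) = $443.36.
Offer 2: monthly rate = 9%/12 = 0.0075000; payment = 26,500 × 0.0075000 / (1 − (1+0.0075000)^−84) = $426.36.
Monthly savings = $443.36 − $426.36 = $17.00.
Break-even = $400.00 / $17.00 = 23.53 → 24 months.

24 months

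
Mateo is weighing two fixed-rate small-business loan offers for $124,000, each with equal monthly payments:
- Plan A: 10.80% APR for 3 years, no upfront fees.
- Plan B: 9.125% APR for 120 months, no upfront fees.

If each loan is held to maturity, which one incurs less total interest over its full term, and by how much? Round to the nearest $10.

Plan A by $43,780

Plan A: at 10.80% the monthly rate is 0.0090000, so the payment is 124,000 × 0.0090000 / (1 − 1.0090000^−36) = $4,047.87.
Total interest on Plan A = 36 × $4,047.87 − $124,000 = $21,723.32.
Plan B: monthly rate = 9.125%/12 = 0.0076042; payment = 124,000 × 0.0076042 / (1 − (1+0.0076042)^−120) = $1,579.18.
Total interest on Plan B = 120 × $1,579.18 − $124,000 = $65,501.60.
Plan A is lower by $43,778.28.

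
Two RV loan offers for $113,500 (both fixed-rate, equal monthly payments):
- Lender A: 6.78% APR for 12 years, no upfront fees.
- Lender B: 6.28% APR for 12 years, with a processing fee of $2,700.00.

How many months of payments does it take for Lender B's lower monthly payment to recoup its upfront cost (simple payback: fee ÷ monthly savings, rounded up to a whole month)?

91 months

Lender A: monthly rate = 6.78%/12 = 0.0056500; payment = 113,500 × 0.0056500 / (1 − (1+0.0056500)^−144) = $1,153.94.
Lender B: at 6.28% the monthly rate is 0.0052333, so the payment is 113,500 × 0.0052333 / (1 − 1.0052333^−144) = $1,124.11.
Monthly savings = $1,153.94 − $1,124.11 = $29.83.
Break-even = $2,700.00 / $29.83 = 90.51 → 91 months.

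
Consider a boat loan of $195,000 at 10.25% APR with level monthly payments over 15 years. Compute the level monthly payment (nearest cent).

$2,125.40

Monthly rate = 10.25%/12 = 0.0085417; payment = 195,000 × 0.0085417 / (1 − (1+0.0085417)^−180) = $2,125.40.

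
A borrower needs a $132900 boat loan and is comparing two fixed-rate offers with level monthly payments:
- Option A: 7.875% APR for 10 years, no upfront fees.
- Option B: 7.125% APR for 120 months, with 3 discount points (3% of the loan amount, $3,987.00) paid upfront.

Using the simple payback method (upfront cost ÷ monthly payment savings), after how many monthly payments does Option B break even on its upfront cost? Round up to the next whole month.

Option A: at 7.875% the monthly rate is 0.0065625, so the payment is 132,900 × 0.0065625 / (1 − 1.0065625^−120) = $1,603.68.
Option B: at 7.125% the monthly rate is 0.0059375, so the payment is 132,900 × 0.0059375 / (1 − 1.0059375^−120) = $1,551.66.
Monthly savings = $1,603.68 − $1,551.66 = $52.02.
Break-even = $3,987.00 / $52.02 = 76.64 → 77 months.

77 months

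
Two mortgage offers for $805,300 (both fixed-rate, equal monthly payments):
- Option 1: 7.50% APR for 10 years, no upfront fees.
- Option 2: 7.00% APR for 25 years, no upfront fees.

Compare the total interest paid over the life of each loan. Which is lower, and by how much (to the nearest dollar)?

Option 1 by $560,421

Option 1: monthly rate = 7.5%/12 = 0.0062500; payment = 805,300 × 0.0062500 / (1 − (1+0.0062500)^−120) = $9,559.05.
Total interest on Option 1 = 120 × $9,559.05 − $805,300 = $341,786.00.
Option 2: monthly rate = 7%/12 = 0.0058333; payment = 805,300 × 0.0058333 / (1 − (1+0.0058333)^−300) = $5,691.69.
Total interest on Option 2 = 300 × $5,691.69 − $805,300 = $902,207.00.
Option 1 is lower by $560,421.00.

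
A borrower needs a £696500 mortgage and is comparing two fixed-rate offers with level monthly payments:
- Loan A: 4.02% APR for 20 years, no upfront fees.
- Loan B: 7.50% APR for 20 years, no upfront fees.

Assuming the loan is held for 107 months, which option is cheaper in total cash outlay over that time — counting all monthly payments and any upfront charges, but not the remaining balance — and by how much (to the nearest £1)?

Loan A by £147,977

Loan A: at 4.02% the monthly rate is 0.0033500, so the payment is 696,500 × 0.0033500 / (1 − 1.0033500^−240) = £4,228.00.
Loan B: at 7.50% the monthly rate is 0.0062500, so the payment is 696,500 × 0.0062500 / (1 − 1.0062500^−240) = £5,610.96.
Over 107 months: Loan A costs 107 × £4,228.00 = £452,396.00; Loan B costs 107 × £5,610.96 = £600,372.72.
Loan A is cheaper by £600,372.72 − £452,396.00 = £147,976.72.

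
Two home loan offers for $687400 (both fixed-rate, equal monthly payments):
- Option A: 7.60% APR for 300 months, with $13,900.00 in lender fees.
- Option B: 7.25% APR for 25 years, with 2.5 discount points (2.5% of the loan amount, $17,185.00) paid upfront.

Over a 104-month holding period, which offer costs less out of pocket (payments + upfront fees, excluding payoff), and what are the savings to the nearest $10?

Option A: at 7.60% the monthly rate is 0.0063333, so the payment is 687,400 × 0.0063333 / (1 − 1.0063333^−300) = $5,124.62.
Option B: at 7.25% the monthly rate is 0.0060417, so the payment is 687,400 × 0.0060417 / (1 − 1.0060417^−300) = $4,968.57.
Over 104 months: Option A costs 104 × $5,124.62 + $13,900.00 = $546,860.48; Option B costs 104 × $4,968.57 + $17,185.00 = $533,916.28.
Option B is cheaper by $546,860.48 − $533,916.28 = $12,944.20.

Option B by $12,940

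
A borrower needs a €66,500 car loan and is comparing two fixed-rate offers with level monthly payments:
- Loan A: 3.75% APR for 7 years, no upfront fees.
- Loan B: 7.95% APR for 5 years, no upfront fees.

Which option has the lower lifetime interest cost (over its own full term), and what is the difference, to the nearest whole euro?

Loan A: monthly rate = 3.75%/12 = 0.0031250; payment = 66,500 × 0.0031250 / (1 − (1+0.0031250)^−84) = €901.34.
Total interest on Loan A = 84 × €901.34 − €66,500 = €9,212.56.
Loan B: monthly rate = 7.95%/12 = 0.0066250; payment = 66,500 × 0.0066250 / (1 − (1+0.0066250)^−60) = €1,346.79.
Total interest on Loan B = 60 × €1,346.79 − €66,500 = €14,307.40.
Loan A is lower by €5,094.84.

Loan A by €5,095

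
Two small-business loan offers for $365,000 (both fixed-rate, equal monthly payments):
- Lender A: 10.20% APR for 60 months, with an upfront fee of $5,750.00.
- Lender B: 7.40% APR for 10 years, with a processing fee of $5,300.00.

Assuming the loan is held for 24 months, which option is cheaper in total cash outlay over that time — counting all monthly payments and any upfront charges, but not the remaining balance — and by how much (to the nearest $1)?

Lender A: monthly rate = 10.2%/12 = 0.0085000; payment = 365,000 × 0.0085000 / (1 − (1+0.0085000)^−60) = $7,791.14.
Lender B: at 7.40% the monthly rate is 0.0061667, so the payment is 365,000 × 0.0061667 / (1 − 1.0061667^−120) = $4,313.59.
Over 24 months: Lender A costs 24 × $7,791.14 + $5,750.00 = $192,737.36; Lender B costs 24 × $4,313.59 + $5,300.00 = $108,826.16.
Lender B is cheaper by $192,737.36 − $108,826.16 = $83,911.20.

Lender B by $83,911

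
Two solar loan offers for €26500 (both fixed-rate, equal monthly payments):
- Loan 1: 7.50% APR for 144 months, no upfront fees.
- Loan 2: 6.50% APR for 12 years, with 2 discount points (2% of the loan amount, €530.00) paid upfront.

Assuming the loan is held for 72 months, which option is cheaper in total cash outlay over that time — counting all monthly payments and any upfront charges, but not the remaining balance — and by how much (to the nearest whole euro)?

Loan 2 by €487

Loan 1: monthly rate = 7.5%/12 = 0.0062500; payment = 26,500 × 0.0062500 / (1 − (1+0.0062500)^−144) = €279.63.
Loan 2: monthly rate = 6.5%/12 = 0.0054167; payment = 26,500 × 0.0054167 / (1 − (1+0.0054167)^−144) = €265.51.
Over 72 months: Loan 1 costs 72 × €279.63 = €20,133.36; Loan 2 costs 72 × €265.51 + €530.00 = €19,646.72.
Loan 2 is cheaper by €20,133.36 − €19,646.72 = €486.64.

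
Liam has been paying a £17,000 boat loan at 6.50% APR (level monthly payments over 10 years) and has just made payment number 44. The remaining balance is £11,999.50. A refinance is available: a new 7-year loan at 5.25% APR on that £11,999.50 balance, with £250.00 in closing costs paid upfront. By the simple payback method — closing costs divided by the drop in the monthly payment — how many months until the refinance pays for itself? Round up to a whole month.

Current payment = 17,000 × 6.5%/12 / (1 − (1+0.0054167)^−120) = £193.03.
Refinanced payment = 11,999.50 × 0.0043750 / (1 − (1+0.0043750)^−84) = £171.01.
Monthly savings = £193.03 − £171.01 = £22.02.
Break-even = £250.00 / £22.02 = 11.35 → 12 months.

12 months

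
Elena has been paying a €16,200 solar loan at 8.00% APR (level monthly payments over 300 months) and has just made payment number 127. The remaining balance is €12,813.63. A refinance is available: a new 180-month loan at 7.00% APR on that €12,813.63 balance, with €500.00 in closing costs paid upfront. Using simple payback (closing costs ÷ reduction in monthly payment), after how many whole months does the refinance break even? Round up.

51 months

Current payment = 16,200 × 8%/12 / (1 − (1+0.0066667)^−300) = €125.03.
Refinanced payment = 12,813.63 × 0.0058333 / (1 − (1+0.0058333)^−180) = €115.17.
Monthly savings = €125.03 − €115.17 = €9.86.
Break-even = €500.00 / €9.86 = 50.71 → 51 months.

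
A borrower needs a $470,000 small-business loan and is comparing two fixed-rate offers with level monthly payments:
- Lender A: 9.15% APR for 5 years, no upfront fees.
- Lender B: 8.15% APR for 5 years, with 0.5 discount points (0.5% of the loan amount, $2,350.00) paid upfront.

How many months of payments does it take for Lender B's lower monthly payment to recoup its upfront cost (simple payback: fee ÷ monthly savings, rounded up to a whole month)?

Lender A: monthly rate = 9.15%/12 = 0.0076250; payment = 470,000 × 0.0076250 / (1 − (1+0.0076250)^−60) = $9,790.68.
Lender B: at 8.15% the monthly rate is 0.0067917, so the payment is 470,000 × 0.0067917 / (1 − 1.0067917^−60) = $9,563.68.
Monthly savings = $9,790.68 − $9,563.68 = $227.00.
Break-even = $2,350.00 / $227.00 = 10.35 → 11 months.

11 months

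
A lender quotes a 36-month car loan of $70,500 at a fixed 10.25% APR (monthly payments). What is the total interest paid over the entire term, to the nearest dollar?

$11,692

Monthly rate = 10.25%/12 = 0.0085417; payment = 70,500 × 0.0085417 / (1 − (1+0.0085417)^−36) = $2,283.12.
Total paid = 36 × $2,283.12 = $82,192.32; interest = $82,192.32 − $70,500 = $11,692.32.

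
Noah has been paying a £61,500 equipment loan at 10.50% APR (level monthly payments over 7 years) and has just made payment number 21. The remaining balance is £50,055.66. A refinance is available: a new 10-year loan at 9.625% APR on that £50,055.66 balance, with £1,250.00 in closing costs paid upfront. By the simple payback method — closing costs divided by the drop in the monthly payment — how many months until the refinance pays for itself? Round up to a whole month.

4 months

Current payment = 61,500 × 10.5%/12 / (1 − (1+0.0087500)^−84) = £1,036.93.
Refinanced payment = 50,055.66 × 0.0080208 / (1 − (1+0.0080208)^−120) = £651.14.
Monthly savings = £1,036.93 − £651.14 = £385.79.
Break-even = £1,250.00 / £385.79 = 3.24 → 4 months.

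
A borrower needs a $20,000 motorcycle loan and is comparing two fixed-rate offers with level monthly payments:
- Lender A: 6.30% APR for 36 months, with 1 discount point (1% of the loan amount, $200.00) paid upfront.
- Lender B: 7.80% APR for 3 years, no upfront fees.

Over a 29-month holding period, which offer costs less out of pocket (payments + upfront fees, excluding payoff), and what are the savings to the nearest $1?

Lender A: at 6.30% the monthly rate is 0.0052500, so the payment is 20,000 × 0.0052500 / (1 − 1.0052500^−36) = $611.16.
Lender B: monthly rate = 7.8%/12 = 0.0065000; payment = 20,000 × 0.0065000 / (1 − (1+0.0065000)^−36) = $624.88.
Over 29 months: Lender A costs 29 × $611.16 + $200.00 = $17,923.64; Lender B costs 29 × $624.88 = $18,121.52.
Lender A is cheaper by $18,121.52 − $17,923.64 = $197.88.

Lender A by $198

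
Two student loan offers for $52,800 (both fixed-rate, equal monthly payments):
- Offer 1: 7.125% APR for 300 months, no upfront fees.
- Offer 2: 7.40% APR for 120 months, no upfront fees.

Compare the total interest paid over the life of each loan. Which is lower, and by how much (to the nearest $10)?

Offer 1: monthly rate = 7.125%/12 = 0.0059375; payment = 52,800 × 0.0059375 / (1 − (1+0.0059375)^−300) = $377.40.
Total interest on Offer 1 = 300 × $377.40 − $52,800 = $60,420.00.
Offer 2: monthly rate = 7.4%/12 = 0.0061667; payment = 52,800 × 0.0061667 / (1 − (1+0.0061667)^−120) = $623.99.
Total interest on Offer 2 = 120 × $623.99 − $52,800 = $22,078.80.
Offer 2 is lower by $38,341.20.

Offer 2 by $38,340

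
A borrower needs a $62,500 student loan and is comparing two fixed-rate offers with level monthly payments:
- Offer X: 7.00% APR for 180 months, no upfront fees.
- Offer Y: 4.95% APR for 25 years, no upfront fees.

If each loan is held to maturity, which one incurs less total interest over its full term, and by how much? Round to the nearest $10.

Offer X: at 7.00% the monthly rate is 0.0058333, so the payment is 62,500 × 0.0058333 / (1 − 1.0058333^−180) = $561.77.
Total interest on Offer X = 180 × $561.77 − $62,500 = $38,618.60.
Offer Y: at 4.95% the monthly rate is 0.0041250, so the payment is 62,500 × 0.0041250 / (1 − 1.0041250^−300) = $363.55.
Total interest on Offer Y = 300 × $363.55 − $62,500 = $46,565.00.
Offer X is lower by $7,946.40.

Offer X by $7,950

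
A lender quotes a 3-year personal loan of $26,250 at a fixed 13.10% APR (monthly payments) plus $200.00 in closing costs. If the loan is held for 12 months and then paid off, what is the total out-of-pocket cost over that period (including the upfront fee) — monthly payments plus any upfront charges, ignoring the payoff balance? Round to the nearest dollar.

$10,829

Monthly rate = 13.1%/12 = 0.0109167; payment = 26,250 × 0.0109167 / (1 − (1+0.0109167)^−36) = $885.73.
Total outlay = 12 × $885.73 + $200.00 = $10,828.76.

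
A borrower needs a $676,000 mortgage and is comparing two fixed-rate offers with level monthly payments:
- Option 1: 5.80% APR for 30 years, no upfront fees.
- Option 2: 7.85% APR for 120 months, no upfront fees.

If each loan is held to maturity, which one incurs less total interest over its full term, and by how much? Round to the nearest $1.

Option 1: monthly rate = 5.8%/12 = 0.0048333; payment = 676,000 × 0.0048333 / (1 − (1+0.0048333)^−360) = $3,966.45.
Total interest on Option 1 = 360 × $3,966.45 − $676,000 = $751,922.00.
Option 2: at 7.85% the monthly rate is 0.0065417, so the payment is 676,000 × 0.0065417 / (1 − 1.0065417^−120) = $8,148.26.
Total interest on Option 2 = 120 × $8,148.26 − $676,000 = $301,791.20.
Option 2 is lower by $450,130.80.

Option 2 by $450,131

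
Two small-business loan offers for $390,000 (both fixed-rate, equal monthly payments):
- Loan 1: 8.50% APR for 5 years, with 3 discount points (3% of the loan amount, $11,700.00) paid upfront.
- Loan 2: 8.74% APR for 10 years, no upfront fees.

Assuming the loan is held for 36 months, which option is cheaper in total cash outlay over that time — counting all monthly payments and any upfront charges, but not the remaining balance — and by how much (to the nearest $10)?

Loan 2 by $123,870

Loan 1: monthly rate = 8.5%/12 = 0.0070833; payment = 390,000 × 0.0070833 / (1 − (1+0.0070833)^−60) = $8,001.45.
Loan 2: at 8.74% the monthly rate is 0.0072833, so the payment is 390,000 × 0.0072833 / (1 − 1.0072833^−120) = $4,885.65.
Over 36 months: Loan 1 costs 36 × $8,001.45 + $11,700.00 = $299,752.20; Loan 2 costs 36 × $4,885.65 = $175,883.40.
Loan 2 is cheaper by $299,752.20 − $175,883.40 = $123,868.80.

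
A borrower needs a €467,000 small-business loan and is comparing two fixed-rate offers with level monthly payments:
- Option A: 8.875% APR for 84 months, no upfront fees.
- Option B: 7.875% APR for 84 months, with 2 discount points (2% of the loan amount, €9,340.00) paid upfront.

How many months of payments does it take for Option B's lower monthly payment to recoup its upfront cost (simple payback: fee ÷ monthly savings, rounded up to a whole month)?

40 months

Option A: at 8.875% the monthly rate is 0.0073958, so the payment is 467,000 × 0.0073958 / (1 − 1.0073958^−84) = €7,484.01.
Option B: monthly rate = 7.875%/12 = 0.0065625; payment = 467,000 × 0.0065625 / (1 − (1+0.0065625)^−84) = €7,249.71.
Monthly savings = €7,484.01 − €7,249.71 = €234.30.
Break-even = €9,340.00 / €234.30 = 39.86 → 40 months.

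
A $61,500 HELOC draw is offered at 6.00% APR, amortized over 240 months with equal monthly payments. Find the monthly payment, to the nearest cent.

Monthly rate = 6%/12 = 0.0050000; payment = 61,500 × 0.0050000 / (1 − (1+0.0050000)^−240) = $440.61.

$440.61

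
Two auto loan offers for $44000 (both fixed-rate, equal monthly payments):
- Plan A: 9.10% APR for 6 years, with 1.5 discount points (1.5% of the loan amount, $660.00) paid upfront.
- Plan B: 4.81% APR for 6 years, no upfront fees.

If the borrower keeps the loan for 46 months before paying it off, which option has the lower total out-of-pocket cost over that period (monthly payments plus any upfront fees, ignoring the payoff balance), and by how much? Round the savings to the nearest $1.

Plan B by $4,826

Plan A: at 9.10% the monthly rate is 0.0075833, so the payment is 44,000 × 0.0075833 / (1 − 1.0075833^−72) = $795.31.
Plan B: at 4.81% the monthly rate is 0.0040083, so the payment is 44,000 × 0.0040083 / (1 − 1.0040083^−72) = $704.75.
Over 46 months: Plan A costs 46 × $795.31 + $660.00 = $37,244.26; Plan B costs 46 × $704.75 = $32,418.50.
Plan B is cheaper by $37,244.26 − $32,418.50 = $4,825.76.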